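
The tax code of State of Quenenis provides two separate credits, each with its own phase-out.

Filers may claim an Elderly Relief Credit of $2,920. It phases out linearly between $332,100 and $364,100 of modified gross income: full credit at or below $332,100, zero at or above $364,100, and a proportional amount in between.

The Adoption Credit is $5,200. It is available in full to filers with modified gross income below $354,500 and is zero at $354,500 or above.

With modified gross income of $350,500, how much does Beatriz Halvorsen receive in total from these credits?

$6,441

Elderly Relief Credit: $350,500 is $18,400 into a $32,000 phase-out range, leaving 13,600/32,000 of the credit: $2,920 × 13,600/32,000 = $1,241.
Adoption Credit: $350,500 is below the $354,500 cutoff, so the full $5,200 applies.
Total: $1,241 + $5,200 = $6,441.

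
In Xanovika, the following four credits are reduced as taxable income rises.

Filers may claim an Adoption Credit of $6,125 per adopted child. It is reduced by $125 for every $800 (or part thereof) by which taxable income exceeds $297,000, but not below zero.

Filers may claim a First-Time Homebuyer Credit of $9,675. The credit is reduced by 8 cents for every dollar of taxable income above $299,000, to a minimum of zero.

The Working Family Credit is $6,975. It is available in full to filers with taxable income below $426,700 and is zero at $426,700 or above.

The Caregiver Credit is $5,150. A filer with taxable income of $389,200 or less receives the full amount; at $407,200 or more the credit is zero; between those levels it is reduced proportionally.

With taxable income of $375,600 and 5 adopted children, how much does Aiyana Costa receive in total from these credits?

$33,922

Adoption Credit: base = 5 × $6,125 = $30,625. income exceeds $297,000 by $78,600, which is 99 full-or-partial $800 increments; reduction = 99 × $125 = $12,375, leaving $18,250.
First-Time Homebuyer Credit: 8% of the $76,600 excess over $299,000 is $6,128; credit = $9,675 − $6,128 = $3,547.
Working Family Credit: $375,600 is below the $426,700 cutoff, so the full $6,975 applies.
Caregiver Credit: $375,600 is at or below the $389,200 threshold, so the full $5,150 applies.
Total: $18,250 + $3,547 + $6,975 + $5,150 = $33,922.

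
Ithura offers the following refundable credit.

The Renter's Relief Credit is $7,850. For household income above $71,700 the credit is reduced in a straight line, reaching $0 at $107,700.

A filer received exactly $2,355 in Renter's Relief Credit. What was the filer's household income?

$2,355 is 2,355/7,850 of the full $7,850, so 5,495/7,850 of the $36,000 range has been used: income = $71,700 + $36,000 × 5,495/7,850 = $96,900.

$96,900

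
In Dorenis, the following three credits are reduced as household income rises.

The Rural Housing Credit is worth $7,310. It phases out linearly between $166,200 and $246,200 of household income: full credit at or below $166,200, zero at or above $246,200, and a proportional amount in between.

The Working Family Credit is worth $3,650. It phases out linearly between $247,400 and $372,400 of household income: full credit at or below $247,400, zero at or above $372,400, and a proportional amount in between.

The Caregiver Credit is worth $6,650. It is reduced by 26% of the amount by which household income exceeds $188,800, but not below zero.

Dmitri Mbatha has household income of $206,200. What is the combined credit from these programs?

Rural Housing Credit: $206,200 is $40,000 into a $80,000 phase-out range, leaving 40,000/80,000 of the credit: $7,310 × 40,000/80,000 = $3,655.
Working Family Credit: $206,200 is at or below the $247,400 threshold, so the full $3,650 applies.
Caregiver Credit: 26% of the $17,400 excess over $188,800 is $4,524; credit = $6,650 − $4,524 = $2,126.
Total: $3,655 + $3,650 + $2,126 = $9,431.

$9,431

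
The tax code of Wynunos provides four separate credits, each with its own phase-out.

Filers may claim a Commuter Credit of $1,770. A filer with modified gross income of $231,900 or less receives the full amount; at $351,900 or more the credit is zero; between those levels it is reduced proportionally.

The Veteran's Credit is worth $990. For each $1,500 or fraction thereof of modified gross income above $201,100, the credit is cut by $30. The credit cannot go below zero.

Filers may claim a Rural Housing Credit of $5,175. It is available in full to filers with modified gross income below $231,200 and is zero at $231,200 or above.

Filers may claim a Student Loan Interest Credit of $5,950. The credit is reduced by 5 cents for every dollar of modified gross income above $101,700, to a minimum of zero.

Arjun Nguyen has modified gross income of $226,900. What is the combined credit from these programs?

Commuter Credit: $226,900 is at or below the $231,900 threshold, so the full $1,770 applies.
Veteran's Credit: income exceeds $201,100 by $25,800, which is 18 full-or-partial $1,500 increments; reduction = 18 × $30 = $540, leaving $450.
Rural Housing Credit: $226,900 is below the $231,200 cutoff, so the full $5,175 applies.
Student Loan Interest Credit: 5% of the $125,200 excess over $101,700 is $6,260 ≥ base, so the credit is $0.
Total: $1,770 + $450 + $5,175 + $0 = $7,395.

$7,395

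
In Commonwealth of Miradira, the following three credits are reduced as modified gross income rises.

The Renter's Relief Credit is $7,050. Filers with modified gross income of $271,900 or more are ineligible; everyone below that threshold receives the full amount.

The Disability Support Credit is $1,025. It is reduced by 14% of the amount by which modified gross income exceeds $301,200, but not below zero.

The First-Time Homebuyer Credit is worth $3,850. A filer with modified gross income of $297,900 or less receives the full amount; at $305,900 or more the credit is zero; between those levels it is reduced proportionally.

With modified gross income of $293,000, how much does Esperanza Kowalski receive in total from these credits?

$4,875

Renter's Relief Credit: $293,000 meets or exceeds the $271,900 cutoff, so the credit is $0.
Disability Support Credit: $293,000 is at or below the $301,200 threshold, so the full $1,025 applies.
First-Time Homebuyer Credit: $293,000 is at or below the $297,900 threshold, so the full $3,850 applies.
Total: $0 + $1,025 + $3,850 = $4,875.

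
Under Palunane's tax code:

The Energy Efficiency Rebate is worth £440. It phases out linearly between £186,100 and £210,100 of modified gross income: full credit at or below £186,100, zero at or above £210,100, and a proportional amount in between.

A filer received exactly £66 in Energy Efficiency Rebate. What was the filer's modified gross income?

£66 is 66/440 of the full £440, so 374/440 of the £24,000 range has been used: income = £186,100 + £24,000 × 374/440 = £206,500.

£206,500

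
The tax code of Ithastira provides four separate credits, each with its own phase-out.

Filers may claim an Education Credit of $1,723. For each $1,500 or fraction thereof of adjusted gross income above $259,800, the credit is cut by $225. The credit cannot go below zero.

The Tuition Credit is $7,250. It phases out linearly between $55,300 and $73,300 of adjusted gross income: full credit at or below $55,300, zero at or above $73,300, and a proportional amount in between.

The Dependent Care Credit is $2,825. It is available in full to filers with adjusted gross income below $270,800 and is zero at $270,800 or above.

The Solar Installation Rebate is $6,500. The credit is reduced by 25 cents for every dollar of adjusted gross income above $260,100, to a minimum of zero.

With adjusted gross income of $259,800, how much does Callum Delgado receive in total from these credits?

$11,048

Education Credit: $259,800 is at or below the $259,800 threshold, so the full $1,723 applies.
Tuition Credit: $259,800 is at or above $73,300, so the credit is $0.
Dependent Care Credit: $259,800 is below the $270,800 cutoff, so the full $2,825 applies.
Solar Installation Rebate: $259,800 is at or below the $260,100 threshold, so the full $6,500 applies.
Total: $1,723 + $0 + $2,825 + $6,500 = $11,048.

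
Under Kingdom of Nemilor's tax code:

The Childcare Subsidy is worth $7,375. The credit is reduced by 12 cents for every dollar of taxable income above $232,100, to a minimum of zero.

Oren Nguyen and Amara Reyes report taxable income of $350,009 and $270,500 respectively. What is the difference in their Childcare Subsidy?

$2,767

Oren ($350,009): Childcare Subsidy: 12% of the $117,909 excess over $232,100 is $14,149.08 ≥ base, so the credit is $0.
Amara ($270,500): Childcare Subsidy: 12% of the $38,400 excess over $232,100 is $4,608; credit = $7,375 − $4,608 = $2,767.
Difference: |$0 − $2,767| = $2,767.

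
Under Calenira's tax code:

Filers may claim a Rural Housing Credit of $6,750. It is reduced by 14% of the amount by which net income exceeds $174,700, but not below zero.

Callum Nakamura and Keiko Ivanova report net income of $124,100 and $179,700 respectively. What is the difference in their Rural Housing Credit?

$700

Callum ($124,100): Rural Housing Credit: $124,100 is at or below the $174,700 threshold, so the full $6,750 applies.
Keiko ($179,700): Rural Housing Credit: 14% of the $5,000 excess over $174,700 is $700; credit = $6,750 − $700 = $6,050.
Difference: |$6,750 − $6,050| = $700.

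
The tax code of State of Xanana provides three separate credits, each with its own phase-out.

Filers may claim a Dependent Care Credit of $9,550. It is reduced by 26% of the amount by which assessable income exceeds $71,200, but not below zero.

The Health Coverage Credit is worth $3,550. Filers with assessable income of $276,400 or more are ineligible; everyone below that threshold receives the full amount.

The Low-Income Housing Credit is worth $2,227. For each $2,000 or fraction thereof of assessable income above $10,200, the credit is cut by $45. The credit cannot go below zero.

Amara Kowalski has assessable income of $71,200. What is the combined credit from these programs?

Dependent Care Credit: $71,200 is at or below the $71,200 threshold, so the full $9,550 applies.
Health Coverage Credit: $71,200 is below the $276,400 cutoff, so the full $3,550 applies.
Low-Income Housing Credit: income exceeds $10,200 by $61,000, which is 31 full-or-partial $2,000 increments; reduction = 31 × $45 = $1,395, leaving $832.
Total: $9,550 + $3,550 + $832 = $13,932.

$13,932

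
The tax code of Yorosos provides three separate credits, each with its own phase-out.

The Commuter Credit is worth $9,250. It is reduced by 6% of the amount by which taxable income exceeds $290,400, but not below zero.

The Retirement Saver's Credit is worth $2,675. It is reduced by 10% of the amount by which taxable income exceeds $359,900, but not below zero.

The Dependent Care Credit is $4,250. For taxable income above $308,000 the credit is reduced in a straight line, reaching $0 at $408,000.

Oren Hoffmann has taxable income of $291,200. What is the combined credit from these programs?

Commuter Credit: 6% of the $800 excess over $290,400 is $48; credit = $9,250 − $48 = $9,202.
Retirement Saver's Credit: $291,200 is at or below the $359,900 threshold, so the full $2,675 applies.
Dependent Care Credit: $291,200 is at or below the $308,000 threshold, so the full $4,250 applies.
Total: $9,202 + $2,675 + $4,250 = $16,127.

$16,127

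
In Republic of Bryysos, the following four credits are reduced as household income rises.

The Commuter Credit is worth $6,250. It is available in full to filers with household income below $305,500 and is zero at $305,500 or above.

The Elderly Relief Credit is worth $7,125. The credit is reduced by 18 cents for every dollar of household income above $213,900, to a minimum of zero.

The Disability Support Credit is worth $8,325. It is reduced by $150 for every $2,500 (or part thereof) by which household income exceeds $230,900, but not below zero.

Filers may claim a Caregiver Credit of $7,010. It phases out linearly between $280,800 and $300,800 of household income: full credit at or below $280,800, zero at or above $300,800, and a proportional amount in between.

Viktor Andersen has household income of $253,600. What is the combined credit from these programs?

Commuter Credit: $253,600 is below the $305,500 cutoff, so the full $6,250 applies.
Elderly Relief Credit: 18% of the $39,700 excess over $213,900 is $7,146 ≥ base, so the credit is $0.
Disability Support Credit: income exceeds $230,900 by $22,700, which is 10 full-or-partial $2,500 increments; reduction = 10 × $150 = $1,500, leaving $6,825.
Caregiver Credit: $253,600 is at or below the $280,800 threshold, so the full $7,010 applies.
Total: $6,250 + $0 + $6,825 + $7,010 = $20,085.

$20,085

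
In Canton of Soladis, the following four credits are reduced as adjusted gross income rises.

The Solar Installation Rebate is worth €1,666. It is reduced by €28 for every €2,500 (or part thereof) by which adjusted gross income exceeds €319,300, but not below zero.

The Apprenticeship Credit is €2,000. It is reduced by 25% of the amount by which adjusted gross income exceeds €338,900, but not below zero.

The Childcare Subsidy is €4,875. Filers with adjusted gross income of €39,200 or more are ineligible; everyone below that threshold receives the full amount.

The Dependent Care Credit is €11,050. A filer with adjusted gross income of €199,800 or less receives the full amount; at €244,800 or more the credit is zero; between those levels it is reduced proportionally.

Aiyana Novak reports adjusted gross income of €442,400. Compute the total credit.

€266

Solar Installation Rebate: income exceeds €319,300 by €123,100, which is 50 full-or-partial €2,500 increments; reduction = 50 × €28 = €1,400, leaving €266.
Apprenticeship Credit: 25% of the €103,500 excess over €338,900 is €25,875 ≥ base, so the credit is €0.
Childcare Subsidy: €442,400 meets or exceeds the €39,200 cutoff, so the credit is €0.
Dependent Care Credit: €442,400 is at or above €244,800, so the credit is €0.
Total: €266 + €0 + €0 + €0 = €266.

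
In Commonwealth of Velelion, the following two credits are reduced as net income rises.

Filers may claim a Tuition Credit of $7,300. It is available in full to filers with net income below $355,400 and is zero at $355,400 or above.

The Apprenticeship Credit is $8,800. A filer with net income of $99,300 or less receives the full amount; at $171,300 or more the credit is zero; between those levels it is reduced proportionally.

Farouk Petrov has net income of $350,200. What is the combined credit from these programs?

$7,300

Tuition Credit: $350,200 is below the $355,400 cutoff, so the full $7,300 applies.
Apprenticeship Credit: $350,200 is at or above $171,300, so the credit is $0.
Total: $7,300 + $0 = $7,300.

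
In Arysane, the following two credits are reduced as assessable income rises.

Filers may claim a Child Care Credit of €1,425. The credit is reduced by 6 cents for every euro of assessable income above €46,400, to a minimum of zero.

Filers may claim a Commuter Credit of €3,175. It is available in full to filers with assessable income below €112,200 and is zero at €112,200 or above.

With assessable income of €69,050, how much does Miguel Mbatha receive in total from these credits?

Child Care Credit: 6% of the €22,650 excess over €46,400 is €1,359; credit = €1,425 − €1,359 = €66.
Commuter Credit: €69,050 is below the €112,200 cutoff, so the full €3,175 applies.
Total: €66 + €3,175 = €3,241.

€3,241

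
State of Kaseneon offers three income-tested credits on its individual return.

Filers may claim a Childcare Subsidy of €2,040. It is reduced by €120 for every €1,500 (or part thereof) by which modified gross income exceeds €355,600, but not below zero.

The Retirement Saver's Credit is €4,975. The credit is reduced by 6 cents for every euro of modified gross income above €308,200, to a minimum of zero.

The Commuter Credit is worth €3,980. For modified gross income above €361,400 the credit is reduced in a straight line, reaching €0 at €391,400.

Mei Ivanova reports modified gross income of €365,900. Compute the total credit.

Childcare Subsidy: income exceeds €355,600 by €10,300, which is 7 full-or-partial €1,500 increments; reduction = 7 × €120 = €840, leaving €1,200.
Retirement Saver's Credit: 6% of the €57,700 excess over €308,200 is €3,462; credit = €4,975 − €3,462 = €1,513.
Commuter Credit: €365,900 is €4,500 into a €30,000 phase-out range, leaving 25,500/30,000 of the credit: €3,980 × 25,500/30,000 = €3,383.
Total: €1,200 + €1,513 + €3,383 = €6,096.

€6,096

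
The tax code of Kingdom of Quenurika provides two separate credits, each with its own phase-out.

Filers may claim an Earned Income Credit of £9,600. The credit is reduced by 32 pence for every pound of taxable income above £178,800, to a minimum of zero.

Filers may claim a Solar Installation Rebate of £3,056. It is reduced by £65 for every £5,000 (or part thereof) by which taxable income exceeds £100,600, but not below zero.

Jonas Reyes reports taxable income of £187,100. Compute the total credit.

£8,830

Earned Income Credit: 32% of the £8,300 excess over £178,800 is £2,656; credit = £9,600 − £2,656 = £6,944.
Solar Installation Rebate: income exceeds £100,600 by £86,500, which is 18 full-or-partial £5,000 increments; reduction = 18 × £65 = £1,170, leaving £1,886.
Total: £6,944 + £1,886 = £8,830.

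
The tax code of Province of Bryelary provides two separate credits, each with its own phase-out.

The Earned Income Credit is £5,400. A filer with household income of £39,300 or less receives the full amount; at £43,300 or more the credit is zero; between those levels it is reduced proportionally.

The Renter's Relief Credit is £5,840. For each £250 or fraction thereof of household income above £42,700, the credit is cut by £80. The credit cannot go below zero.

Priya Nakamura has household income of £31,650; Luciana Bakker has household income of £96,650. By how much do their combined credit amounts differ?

£11,240

Priya (£31,650): Earned Income Credit: £31,650 is at or below the £39,300 threshold, so the full £5,400 applies. Renter's Relief Credit: £31,650 is at or below the £42,700 threshold, so the full £5,840 applies. total £5,400 + £5,840 = £11,240
Luciana (£96,650): Earned Income Credit: £96,650 is at or above £43,300, so the credit is £0. Renter's Relief Credit: income exceeds £42,700 by £53,950 → 216 increments × £80 = £17,280 ≥ base, so the credit is £0. total £0 + £0 = £0
Difference: |£11,240 − £0| = £11,240.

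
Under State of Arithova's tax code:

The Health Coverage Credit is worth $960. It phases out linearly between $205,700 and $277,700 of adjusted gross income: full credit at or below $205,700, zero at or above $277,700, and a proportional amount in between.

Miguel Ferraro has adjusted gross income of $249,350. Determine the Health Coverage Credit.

Health Coverage Credit: $249,350 is $43,650 into a $72,000 phase-out range, leaving 28,350/72,000 of the credit: $960 × 28,350/72,000 = $378.

$378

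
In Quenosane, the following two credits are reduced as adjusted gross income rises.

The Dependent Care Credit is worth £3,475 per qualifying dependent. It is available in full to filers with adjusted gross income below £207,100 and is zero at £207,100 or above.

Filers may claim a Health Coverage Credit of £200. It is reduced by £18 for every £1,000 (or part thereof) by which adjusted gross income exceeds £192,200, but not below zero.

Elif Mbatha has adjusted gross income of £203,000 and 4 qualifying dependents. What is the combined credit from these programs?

£13,902

Dependent Care Credit: base = 4 × £3,475 = £13,900. £203,000 is below the £207,100 cutoff, so the full £13,900 applies.
Health Coverage Credit: income exceeds £192,200 by £10,800, which is 11 full-or-partial £1,000 increments; reduction = 11 × £18 = £198, leaving £2.
Total: £13,900 + £2 = £13,902.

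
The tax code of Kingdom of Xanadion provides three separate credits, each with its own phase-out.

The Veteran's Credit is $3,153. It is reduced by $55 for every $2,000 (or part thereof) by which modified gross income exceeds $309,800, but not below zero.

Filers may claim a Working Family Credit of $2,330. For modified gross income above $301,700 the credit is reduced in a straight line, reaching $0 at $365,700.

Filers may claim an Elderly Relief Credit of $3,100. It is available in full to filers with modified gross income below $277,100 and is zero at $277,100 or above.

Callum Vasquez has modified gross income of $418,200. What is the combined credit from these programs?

$128

Veteran's Credit: income exceeds $309,800 by $108,400, which is 55 full-or-partial $2,000 increments; reduction = 55 × $55 = $3,025, leaving $128.
Working Family Credit: $418,200 is at or above $365,700, so the credit is $0.
Elderly Relief Credit: $418,200 meets or exceeds the $277,100 cutoff, so the credit is $0.
Total: $128 + $0 + $0 = $128.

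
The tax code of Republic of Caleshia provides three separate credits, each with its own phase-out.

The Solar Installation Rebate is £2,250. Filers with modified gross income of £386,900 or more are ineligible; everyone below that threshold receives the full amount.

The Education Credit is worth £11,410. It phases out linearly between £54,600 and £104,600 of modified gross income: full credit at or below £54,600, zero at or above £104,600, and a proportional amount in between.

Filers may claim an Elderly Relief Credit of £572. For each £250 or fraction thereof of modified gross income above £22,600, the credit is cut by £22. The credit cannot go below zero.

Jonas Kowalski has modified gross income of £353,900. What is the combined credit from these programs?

Solar Installation Rebate: £353,900 is below the £386,900 cutoff, so the full £2,250 applies.
Education Credit: £353,900 is at or above £104,600, so the credit is £0.
Elderly Relief Credit: income exceeds £22,600 by £331,300 → 1326 increments × £22 = £29,172 ≥ base, so the credit is £0.
Total: £2,250 + £0 + £0 = £2,250.

£2,250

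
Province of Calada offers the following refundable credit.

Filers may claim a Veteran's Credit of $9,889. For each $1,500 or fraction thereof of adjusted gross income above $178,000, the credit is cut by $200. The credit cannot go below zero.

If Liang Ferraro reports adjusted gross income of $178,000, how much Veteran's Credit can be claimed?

$9,889

Veteran's Credit: $178,000 is at or below the $178,000 threshold, so the full $9,889 applies.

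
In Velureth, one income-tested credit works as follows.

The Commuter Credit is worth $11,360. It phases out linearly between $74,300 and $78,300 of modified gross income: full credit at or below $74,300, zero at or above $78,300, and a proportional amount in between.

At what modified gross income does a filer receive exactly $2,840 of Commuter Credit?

$2,840 is 2,840/11,360 of the full $11,360, so 8,520/11,360 of the $4,000 range has been used: income = $74,300 + $4,000 × 8,520/11,360 = $77,300.

$77,300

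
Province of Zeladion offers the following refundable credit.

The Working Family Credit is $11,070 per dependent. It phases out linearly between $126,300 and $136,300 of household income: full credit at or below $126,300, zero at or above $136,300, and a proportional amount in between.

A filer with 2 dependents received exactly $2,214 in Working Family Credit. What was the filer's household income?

$135,300

Full credit = 2 × $11,070 = $22,140.
$2,214 is 2,214/22,140 of the full $22,140, so 19,926/22,140 of the $10,000 range has been used: income = $126,300 + $10,000 × 19,926/22,140 = $135,300.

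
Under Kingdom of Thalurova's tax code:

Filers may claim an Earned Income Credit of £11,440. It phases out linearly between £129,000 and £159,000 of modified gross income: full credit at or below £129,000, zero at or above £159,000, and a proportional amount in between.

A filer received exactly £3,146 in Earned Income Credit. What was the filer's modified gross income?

£3,146 is 3,146/11,440 of the full £11,440, so 8,294/11,440 of the £30,000 range has been used: income = £129,000 + £30,000 × 8,294/11,440 = £150,750.

£150,750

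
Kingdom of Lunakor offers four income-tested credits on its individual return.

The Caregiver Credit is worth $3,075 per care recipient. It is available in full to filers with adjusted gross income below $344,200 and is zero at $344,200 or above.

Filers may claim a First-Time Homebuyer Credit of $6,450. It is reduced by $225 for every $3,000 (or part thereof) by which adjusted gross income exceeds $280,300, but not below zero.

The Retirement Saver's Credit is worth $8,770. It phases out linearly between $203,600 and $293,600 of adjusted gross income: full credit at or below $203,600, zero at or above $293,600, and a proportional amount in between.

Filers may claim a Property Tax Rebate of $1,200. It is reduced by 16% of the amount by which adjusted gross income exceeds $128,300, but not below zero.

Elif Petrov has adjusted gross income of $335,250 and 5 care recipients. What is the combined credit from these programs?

Caregiver Credit: base = 5 × $3,075 = $15,375. $335,250 is below the $344,200 cutoff, so the full $15,375 applies.
First-Time Homebuyer Credit: income exceeds $280,300 by $54,950, which is 19 full-or-partial $3,000 increments; reduction = 19 × $225 = $4,275, leaving $2,175.
Retirement Saver's Credit: $335,250 is at or above $293,600, so the credit is $0.
Property Tax Rebate: 16% of the $206,950 excess over $128,300 is $33,112 ≥ base, so the credit is $0.
Total: $15,375 + $2,175 + $0 + $0 = $17,550.

$17,550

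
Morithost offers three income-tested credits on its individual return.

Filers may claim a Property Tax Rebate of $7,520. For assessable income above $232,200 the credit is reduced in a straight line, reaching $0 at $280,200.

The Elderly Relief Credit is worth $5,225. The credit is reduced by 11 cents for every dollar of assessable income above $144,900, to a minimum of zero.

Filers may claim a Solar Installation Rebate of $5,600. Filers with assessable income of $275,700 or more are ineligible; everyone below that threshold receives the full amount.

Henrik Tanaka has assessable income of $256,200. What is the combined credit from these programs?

$9,360

Property Tax Rebate: $256,200 is $24,000 into a $48,000 phase-out range, leaving 24,000/48,000 of the credit: $7,520 × 24,000/48,000 = $3,760.
Elderly Relief Credit: 11% of the $111,300 excess over $144,900 is $12,243 ≥ base, so the credit is $0.
Solar Installation Rebate: $256,200 is below the $275,700 cutoff, so the full $5,600 applies.
Total: $3,760 + $0 + $5,600 = $9,360.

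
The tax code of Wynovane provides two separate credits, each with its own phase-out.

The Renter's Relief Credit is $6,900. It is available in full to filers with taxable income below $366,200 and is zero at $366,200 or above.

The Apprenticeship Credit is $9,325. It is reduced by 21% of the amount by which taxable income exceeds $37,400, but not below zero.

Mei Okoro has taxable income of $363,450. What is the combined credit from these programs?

$6,900

Renter's Relief Credit: $363,450 is below the $366,200 cutoff, so the full $6,900 applies.
Apprenticeship Credit: 21% of the $326,050 excess over $37,400 is $68,470.50 ≥ base, so the credit is $0.
Total: $6,900 + $0 = $6,900.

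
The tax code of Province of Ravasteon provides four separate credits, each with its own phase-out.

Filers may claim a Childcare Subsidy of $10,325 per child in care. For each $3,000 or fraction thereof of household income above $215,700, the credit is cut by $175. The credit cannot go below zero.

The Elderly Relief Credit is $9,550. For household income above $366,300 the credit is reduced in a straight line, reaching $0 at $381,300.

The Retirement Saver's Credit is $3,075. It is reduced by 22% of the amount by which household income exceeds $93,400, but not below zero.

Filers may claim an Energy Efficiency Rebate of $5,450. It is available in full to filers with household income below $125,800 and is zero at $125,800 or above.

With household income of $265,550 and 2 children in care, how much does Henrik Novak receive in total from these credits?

Childcare Subsidy: base = 2 × $10,325 = $20,650. income exceeds $215,700 by $49,850, which is 17 full-or-partial $3,000 increments; reduction = 17 × $175 = $2,975, leaving $17,675.
Elderly Relief Credit: $265,550 is at or below the $366,300 threshold, so the full $9,550 applies.
Retirement Saver's Credit: 22% of the $172,150 excess over $93,400 is $37,873 ≥ base, so the credit is $0.
Energy Efficiency Rebate: $265,550 meets or exceeds the $125,800 cutoff, so the credit is $0.
Total: $17,675 + $9,550 + $0 + $0 = $27,225.

$27,225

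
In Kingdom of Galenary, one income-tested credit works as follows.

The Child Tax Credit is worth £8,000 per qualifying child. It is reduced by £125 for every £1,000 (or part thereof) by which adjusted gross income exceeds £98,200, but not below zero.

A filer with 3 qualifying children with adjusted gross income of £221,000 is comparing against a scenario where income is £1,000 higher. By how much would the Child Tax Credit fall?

At £221,000 — base = 3 × £8,000 = £24,000. income exceeds £98,200 by £122,800, which is 123 full-or-partial £1,000 increments; reduction = 123 × £125 = £15,375, leaving £8,625.
At £222,000 — base = 3 × £8,000 = £24,000. income exceeds £98,200 by £123,800, which is 124 full-or-partial £1,000 increments; reduction = 124 × £125 = £15,500, leaving £8,500.
Lost: £8,625 − £8,500 = £125.

£125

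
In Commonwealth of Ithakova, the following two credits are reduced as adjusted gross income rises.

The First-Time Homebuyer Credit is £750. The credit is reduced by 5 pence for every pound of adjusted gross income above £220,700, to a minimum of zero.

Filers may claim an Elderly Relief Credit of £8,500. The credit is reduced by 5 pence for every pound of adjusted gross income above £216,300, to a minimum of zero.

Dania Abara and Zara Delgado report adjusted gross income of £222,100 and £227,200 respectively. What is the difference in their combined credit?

£510

Dania (£222,100): First-Time Homebuyer Credit: 5% of the £1,400 excess over £220,700 is £70; credit = £750 − £70 = £680. Elderly Relief Credit: 5% of the £5,800 excess over £216,300 is £290; credit = £8,500 − £290 = £8,210. total £680 + £8,210 = £8,890
Zara (£227,200): First-Time Homebuyer Credit: 5% of the £6,500 excess over £220,700 is £325; credit = £750 − £325 = £425. Elderly Relief Credit: 5% of the £10,900 excess over £216,300 is £545; credit = £8,500 − £545 = £7,955. total £425 + £7,955 = £8,380
Difference: |£8,890 − £8,380| = £510.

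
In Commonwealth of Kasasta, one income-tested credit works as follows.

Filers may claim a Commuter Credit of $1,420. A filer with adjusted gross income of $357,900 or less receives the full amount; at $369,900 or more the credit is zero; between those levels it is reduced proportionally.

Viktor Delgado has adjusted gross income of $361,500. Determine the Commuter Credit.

Commuter Credit: $361,500 is $3,600 into a $12,000 phase-out range, leaving 8,400/12,000 of the credit: $1,420 × 8,400/12,000 = $994.

$994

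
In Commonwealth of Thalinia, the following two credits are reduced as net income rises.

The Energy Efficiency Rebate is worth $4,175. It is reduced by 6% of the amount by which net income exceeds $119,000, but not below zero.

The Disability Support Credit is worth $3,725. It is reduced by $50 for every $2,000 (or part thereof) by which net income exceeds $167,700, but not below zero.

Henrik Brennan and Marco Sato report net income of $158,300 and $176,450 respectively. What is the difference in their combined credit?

$1,339

Henrik ($158,300): Energy Efficiency Rebate: 6% of the $39,300 excess over $119,000 is $2,358; credit = $4,175 − $2,358 = $1,817. Disability Support Credit: $158,300 is at or below the $167,700 threshold, so the full $3,725 applies. total $1,817 + $3,725 = $5,542
Marco ($176,450): Energy Efficiency Rebate: 6% of the $57,450 excess over $119,000 is $3,447; credit = $4,175 − $3,447 = $728. Disability Support Credit: income exceeds $167,700 by $8,750, which is 5 full-or-partial $2,000 increments; reduction = 5 × $50 = $250, leaving $3,475. total $728 + $3,475 = $4,203
Difference: |$5,542 − $4,203| = $1,339.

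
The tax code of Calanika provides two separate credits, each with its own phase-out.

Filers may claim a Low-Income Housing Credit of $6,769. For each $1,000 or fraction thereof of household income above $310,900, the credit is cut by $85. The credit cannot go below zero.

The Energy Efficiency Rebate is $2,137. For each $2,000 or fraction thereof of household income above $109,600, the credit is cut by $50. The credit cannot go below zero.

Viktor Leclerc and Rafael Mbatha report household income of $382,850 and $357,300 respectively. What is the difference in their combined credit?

Viktor ($382,850): Low-Income Housing Credit: income exceeds $310,900 by $71,950, which is 72 full-or-partial $1,000 increments; reduction = 72 × $85 = $6,120, leaving $649. Energy Efficiency Rebate: income exceeds $109,600 by $273,250 → 137 increments × $50 = $6,850 ≥ base, so the credit is $0. total $649 + $0 = $649
Rafael ($357,300): Low-Income Housing Credit: income exceeds $310,900 by $46,400, which is 47 full-or-partial $1,000 increments; reduction = 47 × $85 = $3,995, leaving $2,774. Energy Efficiency Rebate: income exceeds $109,600 by $247,700 → 124 increments × $50 = $6,200 ≥ base, so the credit is $0. total $2,774 + $0 = $2,774
Difference: |$649 − $2,774| = $2,125.

$2,125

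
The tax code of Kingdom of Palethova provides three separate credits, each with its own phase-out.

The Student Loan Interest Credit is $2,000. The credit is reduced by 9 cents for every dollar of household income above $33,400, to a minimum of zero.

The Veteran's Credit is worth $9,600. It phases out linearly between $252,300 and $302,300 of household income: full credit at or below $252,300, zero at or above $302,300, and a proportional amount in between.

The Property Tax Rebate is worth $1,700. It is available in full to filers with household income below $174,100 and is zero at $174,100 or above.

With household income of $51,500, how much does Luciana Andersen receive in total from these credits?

Student Loan Interest Credit: 9% of the $18,100 excess over $33,400 is $1,629; credit = $2,000 − $1,629 = $371.
Veteran's Credit: $51,500 is at or below the $252,300 threshold, so the full $9,600 applies.
Property Tax Rebate: $51,500 is below the $174,100 cutoff, so the full $1,700 applies.
Total: $371 + $9,600 + $1,700 = $11,671.

$11,671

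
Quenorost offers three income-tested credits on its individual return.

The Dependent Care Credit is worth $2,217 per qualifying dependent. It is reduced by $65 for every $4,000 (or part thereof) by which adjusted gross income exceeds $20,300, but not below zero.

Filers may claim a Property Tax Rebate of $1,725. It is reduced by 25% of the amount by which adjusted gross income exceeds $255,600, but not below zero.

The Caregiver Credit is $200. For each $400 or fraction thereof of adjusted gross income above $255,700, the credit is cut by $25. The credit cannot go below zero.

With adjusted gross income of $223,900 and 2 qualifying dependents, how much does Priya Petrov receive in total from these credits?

Dependent Care Credit: base = 2 × $2,217 = $4,434. income exceeds $20,300 by $203,600, which is 51 full-or-partial $4,000 increments; reduction = 51 × $65 = $3,315, leaving $1,119.
Property Tax Rebate: $223,900 is at or below the $255,600 threshold, so the full $1,725 applies.
Caregiver Credit: $223,900 is at or below the $255,700 threshold, so the full $200 applies.
Total: $1,119 + $1,725 + $200 = $3,044.

$3,044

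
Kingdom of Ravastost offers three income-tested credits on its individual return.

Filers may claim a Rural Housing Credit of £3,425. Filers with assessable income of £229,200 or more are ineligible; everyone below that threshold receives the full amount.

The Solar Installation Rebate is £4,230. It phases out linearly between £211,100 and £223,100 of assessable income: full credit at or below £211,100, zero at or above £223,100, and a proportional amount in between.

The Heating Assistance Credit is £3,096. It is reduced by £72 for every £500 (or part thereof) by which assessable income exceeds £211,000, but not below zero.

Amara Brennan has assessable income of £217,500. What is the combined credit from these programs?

£7,559

Rural Housing Credit: £217,500 is below the £229,200 cutoff, so the full £3,425 applies.
Solar Installation Rebate: £217,500 is £6,400 into a £12,000 phase-out range, leaving 5,600/12,000 of the credit: £4,230 × 5,600/12,000 = £1,974.
Heating Assistance Credit: income exceeds £211,000 by £6,500, which is 13 full-or-partial £500 increments; reduction = 13 × £72 = £936, leaving £2,160.
Total: £3,425 + £1,974 + £2,160 = £7,559.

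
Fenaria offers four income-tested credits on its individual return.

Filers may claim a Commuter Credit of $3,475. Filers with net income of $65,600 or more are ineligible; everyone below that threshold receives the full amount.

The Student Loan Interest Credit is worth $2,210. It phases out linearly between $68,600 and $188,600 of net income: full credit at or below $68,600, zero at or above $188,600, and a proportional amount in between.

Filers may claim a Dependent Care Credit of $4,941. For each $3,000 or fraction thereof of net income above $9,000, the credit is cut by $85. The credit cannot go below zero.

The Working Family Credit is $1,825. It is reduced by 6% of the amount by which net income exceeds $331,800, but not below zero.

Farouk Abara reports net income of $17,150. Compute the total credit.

Commuter Credit: $17,150 is below the $65,600 cutoff, so the full $3,475 applies.
Student Loan Interest Credit: $17,150 is at or below the $68,600 threshold, so the full $2,210 applies.
Dependent Care Credit: income exceeds $9,000 by $8,150, which is 3 full-or-partial $3,000 increments; reduction = 3 × $85 = $255, leaving $4,686.
Working Family Credit: $17,150 is at or below the $331,800 threshold, so the full $1,825 applies.
Total: $3,475 + $2,210 + $4,686 + $1,825 = $12,196.

$12,196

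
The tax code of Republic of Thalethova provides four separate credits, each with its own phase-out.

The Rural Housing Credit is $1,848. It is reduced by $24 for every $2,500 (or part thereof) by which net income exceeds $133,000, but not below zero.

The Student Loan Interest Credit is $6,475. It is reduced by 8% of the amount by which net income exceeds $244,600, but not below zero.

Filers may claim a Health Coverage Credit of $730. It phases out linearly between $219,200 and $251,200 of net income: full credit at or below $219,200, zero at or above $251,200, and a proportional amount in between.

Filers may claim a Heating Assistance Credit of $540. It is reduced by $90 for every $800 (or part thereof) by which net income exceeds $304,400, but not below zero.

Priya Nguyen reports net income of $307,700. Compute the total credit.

$1,685

Rural Housing Credit: income exceeds $133,000 by $174,700, which is 70 full-or-partial $2,500 increments; reduction = 70 × $24 = $1,680, leaving $168.
Student Loan Interest Credit: 8% of the $63,100 excess over $244,600 is $5,048; credit = $6,475 − $5,048 = $1,427.
Health Coverage Credit: $307,700 is at or above $251,200, so the credit is $0.
Heating Assistance Credit: income exceeds $304,400 by $3,300, which is 5 full-or-partial $800 increments; reduction = 5 × $90 = $450, leaving $90.
Total: $168 + $1,427 + $0 + $90 = $1,685.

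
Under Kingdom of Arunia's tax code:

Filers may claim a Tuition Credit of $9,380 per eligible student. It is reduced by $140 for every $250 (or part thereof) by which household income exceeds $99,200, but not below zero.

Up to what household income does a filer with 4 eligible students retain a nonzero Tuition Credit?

$165,950

Full credit = 4 × $9,380 = $37,520.
After 267 increments the reduction is 267 × $140 = $37,380, leaving $140; one more increment wipes it out. Increment 267 ends at excess 267 × $250 = $66,750, so the highest qualifying income is $99,200 + $66,750 = $165,950.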